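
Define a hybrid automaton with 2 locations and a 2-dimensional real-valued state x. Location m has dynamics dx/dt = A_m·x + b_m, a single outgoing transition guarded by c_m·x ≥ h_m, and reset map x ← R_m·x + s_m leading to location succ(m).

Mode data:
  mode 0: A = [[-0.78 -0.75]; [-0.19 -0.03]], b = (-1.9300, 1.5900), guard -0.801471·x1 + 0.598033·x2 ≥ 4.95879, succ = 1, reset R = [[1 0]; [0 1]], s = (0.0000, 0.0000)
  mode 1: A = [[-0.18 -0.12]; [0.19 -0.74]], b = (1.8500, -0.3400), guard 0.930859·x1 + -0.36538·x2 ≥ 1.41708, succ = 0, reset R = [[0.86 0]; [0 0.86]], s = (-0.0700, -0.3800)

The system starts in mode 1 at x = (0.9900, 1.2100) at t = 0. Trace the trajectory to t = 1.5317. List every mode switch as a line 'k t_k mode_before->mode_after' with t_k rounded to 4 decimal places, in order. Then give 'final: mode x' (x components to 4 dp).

1 0.5631 1->0
final: 0 -1.1606 1.7739

Mode 1: guard c·x = 1.4171 hit at Δt = 0.5631 (t = 0.5631), x⁻ = (1.8234, 0.7671) → reset → x⁺ = (1.4982, 0.2797), jump to mode 0
Mode 0: flow for 0.9686 to horizon, guard not reached → x = (-1.1606, 1.7739)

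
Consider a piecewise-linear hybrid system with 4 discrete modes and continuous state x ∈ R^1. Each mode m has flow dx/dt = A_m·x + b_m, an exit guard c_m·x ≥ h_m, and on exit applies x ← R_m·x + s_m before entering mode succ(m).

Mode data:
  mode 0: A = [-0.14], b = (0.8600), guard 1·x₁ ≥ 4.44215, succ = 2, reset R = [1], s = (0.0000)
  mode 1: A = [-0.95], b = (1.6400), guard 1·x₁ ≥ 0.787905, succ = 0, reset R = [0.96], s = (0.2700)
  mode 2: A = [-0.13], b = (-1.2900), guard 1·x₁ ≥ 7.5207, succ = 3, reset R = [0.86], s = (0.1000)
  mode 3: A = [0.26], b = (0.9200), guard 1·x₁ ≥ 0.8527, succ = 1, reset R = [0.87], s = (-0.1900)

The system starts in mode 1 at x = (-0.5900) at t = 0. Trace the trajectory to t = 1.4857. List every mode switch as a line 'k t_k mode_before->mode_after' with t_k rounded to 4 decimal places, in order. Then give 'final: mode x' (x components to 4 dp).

Mode 1: guard c·x = 0.7879 hit at Δt = 0.9511 (t = 0.9511), x⁻ = (0.7879) → reset → x⁺ = (1.0264), jump to mode 0
Mode 0: flow for 0.5346 to horizon, guard not reached → x = (1.3953)

1 0.9511 1->0
final: 0 1.3953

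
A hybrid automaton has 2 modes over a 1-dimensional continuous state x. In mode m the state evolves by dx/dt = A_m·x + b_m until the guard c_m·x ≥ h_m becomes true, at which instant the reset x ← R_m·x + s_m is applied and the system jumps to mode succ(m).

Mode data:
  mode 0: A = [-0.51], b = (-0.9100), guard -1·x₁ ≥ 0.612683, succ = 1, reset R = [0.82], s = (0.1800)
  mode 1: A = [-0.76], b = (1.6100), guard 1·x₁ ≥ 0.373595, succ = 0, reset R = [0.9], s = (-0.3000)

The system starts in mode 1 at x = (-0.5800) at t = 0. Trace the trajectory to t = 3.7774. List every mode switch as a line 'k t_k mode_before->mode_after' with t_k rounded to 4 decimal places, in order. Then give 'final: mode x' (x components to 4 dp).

1 0.5737 1->0
2 1.4379 0->1
3 1.8796 1->0
4 2.7438 0->1
5 3.1855 1->0
final: 0 -0.4382

Mode 1: guard c·x = 0.3736 hit at Δt = 0.5737 (t = 0.5737), x⁻ = (0.3736) → reset → x⁺ = (0.0362), jump to mode 0
Mode 0: guard c·x = 0.6127 hit at Δt = 0.8642 (t = 1.4379), x⁻ = (-0.6127) → reset → x⁺ = (-0.3224), jump to mode 1
Mode 1: guard c·x = 0.3736 hit at Δt = 0.4417 (t = 1.8796), x⁻ = (0.3736) → reset → x⁺ = (0.0362), jump to mode 0
Mode 0: guard c·x = 0.6127 hit at Δt = 0.8642 (t = 2.7438), x⁻ = (-0.6127) → reset → x⁺ = (-0.3224), jump to mode 1
Mode 1: guard c·x = 0.3736 hit at Δt = 0.4417 (t = 3.1855), x⁻ = (0.3736) → reset → x⁺ = (0.0362), jump to mode 0
Mode 0: flow for 0.5919 to horizon, guard not reached → x = (-0.4382)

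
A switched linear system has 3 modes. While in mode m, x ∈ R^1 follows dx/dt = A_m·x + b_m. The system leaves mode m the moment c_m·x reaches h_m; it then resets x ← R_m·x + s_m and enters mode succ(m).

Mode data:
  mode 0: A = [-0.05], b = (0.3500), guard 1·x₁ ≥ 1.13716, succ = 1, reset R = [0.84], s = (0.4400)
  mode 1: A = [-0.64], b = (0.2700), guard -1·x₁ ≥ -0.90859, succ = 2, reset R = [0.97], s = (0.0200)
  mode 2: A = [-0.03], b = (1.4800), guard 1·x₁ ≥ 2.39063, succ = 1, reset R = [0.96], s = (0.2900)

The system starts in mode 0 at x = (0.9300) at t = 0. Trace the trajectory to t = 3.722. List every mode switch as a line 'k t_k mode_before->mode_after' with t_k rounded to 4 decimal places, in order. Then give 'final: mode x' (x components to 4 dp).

1 0.6945 0->1
2 1.7774 1->2
3 2.8185 2->1
final: 1 1.6351

Mode 0: guard c·x = 1.1372 hit at Δt = 0.6945 (t = 0.6945), x⁻ = (1.1372) → reset → x⁺ = (1.3952), jump to mode 1
Mode 1: guard c·x = -0.9086 hit at Δt = 1.0829 (t = 1.7774), x⁻ = (0.9086) → reset → x⁺ = (0.9013), jump to mode 2
Mode 2: guard c·x = 2.3906 hit at Δt = 1.0411 (t = 2.8185), x⁻ = (2.3906) → reset → x⁺ = (2.5850), jump to mode 1
Mode 1: flow for 0.9035 to horizon, guard not reached → x = (1.6351)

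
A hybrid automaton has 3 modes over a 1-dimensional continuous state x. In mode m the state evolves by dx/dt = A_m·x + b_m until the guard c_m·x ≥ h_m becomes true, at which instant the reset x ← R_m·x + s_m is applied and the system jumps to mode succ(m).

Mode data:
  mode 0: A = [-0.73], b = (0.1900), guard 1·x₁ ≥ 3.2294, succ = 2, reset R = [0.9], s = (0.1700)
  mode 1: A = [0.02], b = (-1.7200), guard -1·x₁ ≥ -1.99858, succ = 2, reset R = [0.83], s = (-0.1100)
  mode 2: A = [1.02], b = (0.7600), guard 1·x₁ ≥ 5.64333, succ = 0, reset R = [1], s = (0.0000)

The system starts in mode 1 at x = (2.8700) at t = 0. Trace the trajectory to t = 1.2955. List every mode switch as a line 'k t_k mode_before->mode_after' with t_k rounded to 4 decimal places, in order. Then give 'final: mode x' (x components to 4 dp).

1 0.5214 1->2
final: 2 4.3072

Mode 1: guard c·x = -1.9986 hit at Δt = 0.5214 (t = 0.5214), x⁻ = (1.9986) → reset → x⁺ = (1.5488), jump to mode 2
Mode 2: flow for 0.7741 to horizon, guard not reached → x = (4.3072)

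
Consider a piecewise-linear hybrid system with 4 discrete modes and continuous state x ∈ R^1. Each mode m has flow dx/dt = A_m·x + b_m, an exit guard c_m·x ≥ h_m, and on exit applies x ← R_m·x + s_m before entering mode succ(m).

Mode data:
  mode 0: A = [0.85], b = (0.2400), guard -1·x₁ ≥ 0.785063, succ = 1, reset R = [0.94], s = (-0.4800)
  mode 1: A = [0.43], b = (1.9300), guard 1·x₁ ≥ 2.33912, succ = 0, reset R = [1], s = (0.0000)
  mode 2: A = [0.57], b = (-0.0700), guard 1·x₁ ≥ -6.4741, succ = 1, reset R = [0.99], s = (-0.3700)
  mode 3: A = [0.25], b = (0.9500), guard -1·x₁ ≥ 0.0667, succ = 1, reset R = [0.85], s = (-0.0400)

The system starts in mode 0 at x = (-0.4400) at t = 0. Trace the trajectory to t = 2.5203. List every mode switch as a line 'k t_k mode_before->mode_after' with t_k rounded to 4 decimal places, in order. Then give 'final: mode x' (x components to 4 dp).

Mode 0: guard c·x = 0.7851 hit at Δt = 1.3643 (t = 1.3643), x⁻ = (-0.7851) → reset → x⁺ = (-1.2180), jump to mode 1
Mode 1: flow for 1.1560 to horizon, guard not reached → x = (0.8879)

1 1.3643 0->1
final: 1 0.8879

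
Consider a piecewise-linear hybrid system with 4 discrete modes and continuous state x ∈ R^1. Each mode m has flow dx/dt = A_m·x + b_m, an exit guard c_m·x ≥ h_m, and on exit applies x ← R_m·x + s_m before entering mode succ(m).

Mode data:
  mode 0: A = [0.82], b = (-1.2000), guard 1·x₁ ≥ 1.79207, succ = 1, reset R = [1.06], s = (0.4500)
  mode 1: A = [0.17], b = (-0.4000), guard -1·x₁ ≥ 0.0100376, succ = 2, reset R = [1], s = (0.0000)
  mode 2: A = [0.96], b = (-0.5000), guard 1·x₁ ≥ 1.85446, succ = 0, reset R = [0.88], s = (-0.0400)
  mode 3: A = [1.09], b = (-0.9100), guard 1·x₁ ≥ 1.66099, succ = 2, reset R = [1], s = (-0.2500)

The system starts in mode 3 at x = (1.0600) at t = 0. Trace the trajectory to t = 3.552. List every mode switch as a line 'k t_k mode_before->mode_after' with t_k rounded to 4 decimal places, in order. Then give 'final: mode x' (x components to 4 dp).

1 1.1927 3->2
2 1.6138 2->0
3 2.7589 0->1
final: 1 2.3491

Mode 3: guard c·x = 1.6610 hit at Δt = 1.1927 (t = 1.1927), x⁻ = (1.6610) → reset → x⁺ = (1.4110), jump to mode 2
Mode 2: guard c·x = 1.8545 hit at Δt = 0.4211 (t = 1.6138), x⁻ = (1.8545) → reset → x⁺ = (1.5919), jump to mode 0
Mode 0: guard c·x = 1.7921 hit at Δt = 1.1451 (t = 2.7589), x⁻ = (1.7921) → reset → x⁺ = (2.3496), jump to mode 1
Mode 1: flow for 0.7931 to horizon, guard not reached → x = (2.3491)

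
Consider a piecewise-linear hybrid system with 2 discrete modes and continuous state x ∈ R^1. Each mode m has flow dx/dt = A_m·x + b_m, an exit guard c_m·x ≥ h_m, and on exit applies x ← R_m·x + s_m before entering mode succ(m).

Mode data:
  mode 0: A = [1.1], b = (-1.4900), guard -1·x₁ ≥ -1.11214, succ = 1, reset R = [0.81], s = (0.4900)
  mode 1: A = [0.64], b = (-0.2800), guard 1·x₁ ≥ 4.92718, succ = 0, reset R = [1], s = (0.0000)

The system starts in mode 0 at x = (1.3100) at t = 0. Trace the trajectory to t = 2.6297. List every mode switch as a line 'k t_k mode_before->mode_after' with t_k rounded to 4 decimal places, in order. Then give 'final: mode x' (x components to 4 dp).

1 1.5401 0->1
final: 1 2.3522

Mode 0: guard c·x = -1.1121 hit at Δt = 1.5401 (t = 1.5401), x⁻ = (1.1121) → reset → x⁺ = (1.3908), jump to mode 1
Mode 1: flow for 1.0896 to horizon, guard not reached → x = (2.3522)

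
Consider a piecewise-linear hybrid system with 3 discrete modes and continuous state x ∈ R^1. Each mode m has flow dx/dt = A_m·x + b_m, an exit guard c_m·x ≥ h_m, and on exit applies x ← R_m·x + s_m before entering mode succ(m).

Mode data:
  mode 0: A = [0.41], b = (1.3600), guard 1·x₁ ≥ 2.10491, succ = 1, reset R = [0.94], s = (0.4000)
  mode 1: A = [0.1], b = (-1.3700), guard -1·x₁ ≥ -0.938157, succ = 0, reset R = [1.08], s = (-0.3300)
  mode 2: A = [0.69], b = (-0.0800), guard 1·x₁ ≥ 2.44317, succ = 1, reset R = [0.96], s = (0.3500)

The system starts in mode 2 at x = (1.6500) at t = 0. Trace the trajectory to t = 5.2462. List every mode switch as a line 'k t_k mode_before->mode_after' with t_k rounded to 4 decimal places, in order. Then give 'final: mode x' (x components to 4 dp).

Mode 2: guard c·x = 2.4432 hit at Δt = 0.6040 (t = 0.6040), x⁻ = (2.4432) → reset → x⁺ = (2.6954), jump to mode 1
Mode 1: guard c·x = -0.9382 hit at Δt = 1.4815 (t = 2.0855), x⁻ = (0.9382) → reset → x⁺ = (0.6832), jump to mode 0
Mode 0: guard c·x = 2.1049 hit at Δt = 0.7417 (t = 2.8272), x⁻ = (2.1049) → reset → x⁺ = (2.3786), jump to mode 1
Mode 1: guard c·x = -0.9382 hit at Δt = 1.1977 (t = 4.0249), x⁻ = (0.9382) → reset → x⁺ = (0.6832), jump to mode 0
Mode 0: guard c·x = 2.1049 hit at Δt = 0.7417 (t = 4.7666), x⁻ = (2.1049) → reset → x⁺ = (2.3786), jump to mode 1
Mode 1: flow for 0.4796 to horizon, guard not reached → x = (1.8224)

1 0.6040 2->1
2 2.0855 1->0
3 2.8272 0->1
4 4.0249 1->0
5 4.7666 0->1
final: 1 1.8224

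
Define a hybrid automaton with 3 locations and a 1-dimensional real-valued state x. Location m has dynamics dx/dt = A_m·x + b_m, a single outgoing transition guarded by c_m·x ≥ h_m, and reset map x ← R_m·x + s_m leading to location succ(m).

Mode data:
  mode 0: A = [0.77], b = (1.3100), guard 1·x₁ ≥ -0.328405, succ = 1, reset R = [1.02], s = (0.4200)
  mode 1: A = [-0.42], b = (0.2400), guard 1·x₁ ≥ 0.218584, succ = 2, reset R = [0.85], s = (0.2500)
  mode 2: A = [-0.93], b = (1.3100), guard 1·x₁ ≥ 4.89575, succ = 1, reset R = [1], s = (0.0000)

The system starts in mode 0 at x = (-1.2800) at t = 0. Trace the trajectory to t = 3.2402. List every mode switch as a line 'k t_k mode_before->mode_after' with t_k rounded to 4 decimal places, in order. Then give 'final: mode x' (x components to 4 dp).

1 1.5342 0->1
2 2.2985 1->2
final: 2 1.0034

Mode 0: guard c·x = -0.3284 hit at Δt = 1.5342 (t = 1.5342), x⁻ = (-0.3284) → reset → x⁺ = (0.0850), jump to mode 1
Mode 1: guard c·x = 0.2186 hit at Δt = 0.7643 (t = 2.2985), x⁻ = (0.2186) → reset → x⁺ = (0.4358), jump to mode 2
Mode 2: flow for 0.9417 to horizon, guard not reached → x = (1.0034)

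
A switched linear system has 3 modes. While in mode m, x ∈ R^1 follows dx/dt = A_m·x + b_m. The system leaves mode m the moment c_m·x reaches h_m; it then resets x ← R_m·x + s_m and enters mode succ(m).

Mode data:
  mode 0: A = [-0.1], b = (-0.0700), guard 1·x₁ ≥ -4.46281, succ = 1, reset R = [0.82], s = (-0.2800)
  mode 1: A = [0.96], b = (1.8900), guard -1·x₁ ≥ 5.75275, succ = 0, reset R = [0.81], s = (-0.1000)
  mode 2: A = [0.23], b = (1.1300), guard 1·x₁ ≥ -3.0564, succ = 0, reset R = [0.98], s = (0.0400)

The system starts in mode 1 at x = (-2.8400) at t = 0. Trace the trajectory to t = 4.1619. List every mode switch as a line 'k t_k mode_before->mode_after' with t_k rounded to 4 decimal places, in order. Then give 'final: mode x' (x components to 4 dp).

Mode 1: guard c·x = 5.7527 hit at Δt = 1.5298 (t = 1.5298), x⁻ = (-5.7528) → reset → x⁺ = (-4.7597), jump to mode 0
Mode 0: guard c·x = -4.4628 hit at Δt = 0.7595 (t = 2.2893), x⁻ = (-4.4628) → reset → x⁺ = (-3.9395), jump to mode 1
Mode 1: guard c·x = 5.7527 hit at Δt = 0.6795 (t = 2.9688), x⁻ = (-5.7527) → reset → x⁺ = (-4.7597), jump to mode 0
Mode 0: guard c·x = -4.4628 hit at Δt = 0.7595 (t = 3.7283), x⁻ = (-4.4628) → reset → x⁺ = (-3.9395), jump to mode 1
Mode 1: flow for 0.4336 to horizon, guard not reached → x = (-4.9568)

1 1.5298 1->0
2 2.2893 0->1
3 2.9688 1->0
4 3.7283 0->1
final: 1 -4.9568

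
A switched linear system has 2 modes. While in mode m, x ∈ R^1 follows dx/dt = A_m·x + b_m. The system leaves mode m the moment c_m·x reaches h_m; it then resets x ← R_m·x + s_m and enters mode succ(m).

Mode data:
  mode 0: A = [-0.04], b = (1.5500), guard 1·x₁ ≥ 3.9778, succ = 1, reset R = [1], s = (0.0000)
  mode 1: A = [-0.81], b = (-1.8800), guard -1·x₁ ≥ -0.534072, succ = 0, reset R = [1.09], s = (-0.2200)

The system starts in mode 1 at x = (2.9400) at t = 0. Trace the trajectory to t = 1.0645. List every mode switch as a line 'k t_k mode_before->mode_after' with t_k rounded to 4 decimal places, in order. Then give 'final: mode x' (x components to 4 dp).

Mode 1: guard c·x = -0.5341 hit at Δt = 0.7546 (t = 0.7546), x⁻ = (0.5341) → reset → x⁺ = (0.3621), jump to mode 0
Mode 0: flow for 0.3099 to horizon, guard not reached → x = (0.8351)

1 0.7546 1->0
final: 0 0.8351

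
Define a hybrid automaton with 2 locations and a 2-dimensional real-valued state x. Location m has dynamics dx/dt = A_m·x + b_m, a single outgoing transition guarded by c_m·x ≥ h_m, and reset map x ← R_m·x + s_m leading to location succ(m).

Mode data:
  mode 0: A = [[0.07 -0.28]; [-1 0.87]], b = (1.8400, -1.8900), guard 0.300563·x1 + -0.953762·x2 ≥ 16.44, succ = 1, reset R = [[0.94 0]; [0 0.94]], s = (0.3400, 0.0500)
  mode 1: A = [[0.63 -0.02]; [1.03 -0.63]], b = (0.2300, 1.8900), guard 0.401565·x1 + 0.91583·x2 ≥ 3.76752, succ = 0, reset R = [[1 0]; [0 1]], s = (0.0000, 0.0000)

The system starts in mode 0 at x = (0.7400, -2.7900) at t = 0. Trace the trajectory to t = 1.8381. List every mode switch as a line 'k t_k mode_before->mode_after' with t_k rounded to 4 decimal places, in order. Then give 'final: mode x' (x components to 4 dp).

Mode 0: guard c·x = 16.4400 hit at Δt = 1.1224 (t = 1.1224), x⁻ = (5.4457, -15.5209) → reset → x⁺ = (5.4589, -14.5396), jump to mode 1
Mode 1: flow for 0.7157 to horizon, guard not reached → x = (8.9475, -3.8921)

1 1.1224 0->1
final: 1 8.9475 -3.8921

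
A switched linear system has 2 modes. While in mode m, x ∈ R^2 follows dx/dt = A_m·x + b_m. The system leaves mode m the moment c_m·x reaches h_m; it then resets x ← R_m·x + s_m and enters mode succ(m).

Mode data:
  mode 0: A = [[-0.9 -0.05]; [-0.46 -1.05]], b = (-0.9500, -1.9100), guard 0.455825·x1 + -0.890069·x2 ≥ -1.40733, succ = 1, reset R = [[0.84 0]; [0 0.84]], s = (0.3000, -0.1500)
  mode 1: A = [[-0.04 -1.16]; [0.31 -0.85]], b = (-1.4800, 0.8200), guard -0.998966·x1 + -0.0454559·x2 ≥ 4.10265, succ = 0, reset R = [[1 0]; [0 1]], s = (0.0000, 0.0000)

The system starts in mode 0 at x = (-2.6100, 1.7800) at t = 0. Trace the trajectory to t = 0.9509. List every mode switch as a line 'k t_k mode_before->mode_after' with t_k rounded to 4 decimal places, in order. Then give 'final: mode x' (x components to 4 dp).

1 0.5963 0->1
final: 1 -2.0078 0.3277

Mode 0: guard c·x = -1.4073 hit at Δt = 0.5963 (t = 0.5963), x⁻ = (-1.9891, 0.5625) → reset → x⁺ = (-1.3708, 0.3225), jump to mode 1
Mode 1: flow for 0.3546 to horizon, guard not reached → x = (-2.0078, 0.3277)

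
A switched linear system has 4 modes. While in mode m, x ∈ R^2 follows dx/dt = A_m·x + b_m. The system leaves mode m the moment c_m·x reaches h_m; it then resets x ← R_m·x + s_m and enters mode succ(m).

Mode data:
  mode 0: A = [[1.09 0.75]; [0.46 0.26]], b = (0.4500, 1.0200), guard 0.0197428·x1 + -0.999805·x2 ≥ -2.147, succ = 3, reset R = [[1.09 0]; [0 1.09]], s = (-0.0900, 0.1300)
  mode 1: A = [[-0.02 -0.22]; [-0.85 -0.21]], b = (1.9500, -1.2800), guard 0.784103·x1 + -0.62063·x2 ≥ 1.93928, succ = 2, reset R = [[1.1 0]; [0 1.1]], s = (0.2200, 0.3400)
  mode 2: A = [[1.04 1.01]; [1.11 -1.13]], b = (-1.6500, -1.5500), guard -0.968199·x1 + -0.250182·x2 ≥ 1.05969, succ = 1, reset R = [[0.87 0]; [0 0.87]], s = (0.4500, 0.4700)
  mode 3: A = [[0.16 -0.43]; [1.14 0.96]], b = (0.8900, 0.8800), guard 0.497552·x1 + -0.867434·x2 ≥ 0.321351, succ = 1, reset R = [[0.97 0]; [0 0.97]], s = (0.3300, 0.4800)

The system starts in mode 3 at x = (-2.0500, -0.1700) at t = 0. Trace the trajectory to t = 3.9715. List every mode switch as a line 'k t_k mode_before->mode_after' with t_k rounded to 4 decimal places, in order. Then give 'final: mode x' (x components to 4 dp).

1 0.5824 3->1
2 1.6021 1->2
3 2.5070 2->1
4 3.1621 1->2
final: 2 0.1344 -0.9192

Mode 3: guard c·x = 0.3214 hit at Δt = 0.5824 (t = 0.5824), x⁻ = (-1.5288, -1.2474) → reset → x⁺ = (-1.1529, -0.7299), jump to mode 1
Mode 1: guard c·x = 1.9393 hit at Δt = 1.0197 (t = 1.6021), x⁻ = (1.0833, -1.7560) → reset → x⁺ = (1.4117, -1.5916), jump to mode 2
Mode 2: guard c·x = 1.0597 hit at Δt = 0.9049 (t = 2.5070), x⁻ = (-0.7660, -1.2711) → reset → x⁺ = (-0.2165, -0.6359), jump to mode 1
Mode 1: guard c·x = 1.9393 hit at Δt = 0.6551 (t = 3.1621), x⁻ = (1.2078, -1.5987) → reset → x⁺ = (1.5486, -1.4186), jump to mode 2
Mode 2: flow for 0.8094 to horizon, guard not reached → x = (0.1344, -0.9192)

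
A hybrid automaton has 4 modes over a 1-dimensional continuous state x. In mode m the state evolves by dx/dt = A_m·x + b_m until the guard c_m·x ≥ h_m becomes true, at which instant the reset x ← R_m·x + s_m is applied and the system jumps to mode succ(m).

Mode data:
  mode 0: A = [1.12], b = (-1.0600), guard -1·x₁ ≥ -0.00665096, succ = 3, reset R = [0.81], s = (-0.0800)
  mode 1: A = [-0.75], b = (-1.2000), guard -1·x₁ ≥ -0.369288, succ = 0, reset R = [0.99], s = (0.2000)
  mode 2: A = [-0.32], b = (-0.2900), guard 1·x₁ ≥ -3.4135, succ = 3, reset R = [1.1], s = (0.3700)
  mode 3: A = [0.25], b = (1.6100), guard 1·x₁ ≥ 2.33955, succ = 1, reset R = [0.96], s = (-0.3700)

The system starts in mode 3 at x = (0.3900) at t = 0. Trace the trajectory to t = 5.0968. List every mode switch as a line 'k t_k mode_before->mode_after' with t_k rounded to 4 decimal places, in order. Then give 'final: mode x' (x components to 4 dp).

Mode 3: guard c·x = 2.3396 hit at Δt = 1.0044 (t = 1.0044), x⁻ = (2.3396) → reset → x⁺ = (1.8760), jump to mode 1
Mode 1: guard c·x = -0.3693 hit at Δt = 0.7576 (t = 1.7620), x⁻ = (0.3693) → reset → x⁺ = (0.5656), jump to mode 0
Mode 0: guard c·x = -0.0067 hit at Δt = 0.8065 (t = 2.5685), x⁻ = (0.0067) → reset → x⁺ = (-0.0746), jump to mode 3
Mode 3: guard c·x = 2.3396 hit at Δt = 1.2862 (t = 3.8547), x⁻ = (2.3395) → reset → x⁺ = (1.8760), jump to mode 1
Mode 1: guard c·x = -0.3693 hit at Δt = 0.7576 (t = 4.6123), x⁻ = (0.3693) → reset → x⁺ = (0.5656), jump to mode 0
Mode 0: flow for 0.4845 to horizon, guard not reached → x = (0.2912)

1 1.0044 3->1
2 1.7620 1->0
3 2.5685 0->3
4 3.8547 3->1
5 4.6123 1->0
final: 0 0.2912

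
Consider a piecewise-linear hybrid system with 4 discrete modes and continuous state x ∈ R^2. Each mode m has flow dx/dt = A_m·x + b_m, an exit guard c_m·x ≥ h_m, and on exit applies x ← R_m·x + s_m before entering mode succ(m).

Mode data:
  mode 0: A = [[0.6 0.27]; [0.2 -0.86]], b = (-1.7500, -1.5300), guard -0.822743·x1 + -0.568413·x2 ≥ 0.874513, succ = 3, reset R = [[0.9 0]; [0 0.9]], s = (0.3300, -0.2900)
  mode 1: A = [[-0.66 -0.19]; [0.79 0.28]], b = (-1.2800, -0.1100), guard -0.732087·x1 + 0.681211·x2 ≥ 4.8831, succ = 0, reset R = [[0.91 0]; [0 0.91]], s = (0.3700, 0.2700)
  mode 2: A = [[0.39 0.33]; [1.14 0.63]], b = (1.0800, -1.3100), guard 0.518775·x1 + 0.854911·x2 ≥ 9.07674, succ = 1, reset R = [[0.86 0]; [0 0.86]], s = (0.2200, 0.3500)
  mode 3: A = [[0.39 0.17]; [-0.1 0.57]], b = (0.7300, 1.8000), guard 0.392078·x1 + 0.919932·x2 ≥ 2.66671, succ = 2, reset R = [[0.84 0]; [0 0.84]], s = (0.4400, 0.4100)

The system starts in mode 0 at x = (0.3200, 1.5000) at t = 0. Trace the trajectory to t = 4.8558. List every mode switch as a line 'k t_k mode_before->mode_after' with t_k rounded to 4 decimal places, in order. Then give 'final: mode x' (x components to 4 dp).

Mode 0: guard c·x = 0.8745 hit at Δt = 0.7555 (t = 0.7555), x⁻ = (-0.9914, -0.1035) → reset → x⁺ = (-0.5623, -0.3831), jump to mode 3
Mode 3: guard c·x = 2.6667 hit at Δt = 1.2917 (t = 2.0472), x⁻ = (0.5361, 2.6703) → reset → x⁺ = (0.8903, 2.6531), jump to mode 2
Mode 2: guard c·x = 9.0767 hit at Δt = 1.1223 (t = 3.1695), x⁻ = (4.8871, 7.6516) → reset → x⁺ = (4.4229, 6.9304), jump to mode 1
Mode 1: guard c·x = 4.8831 hit at Δt = 0.5030 (t = 3.6725), x⁻ = (1.9571, 9.2715) → reset → x⁺ = (2.1510, 8.7071), jump to mode 0
Mode 0: flow for 1.1833 to horizon, guard not reached → x = (3.8762, 2.4887)

1 0.7555 0->3
2 2.0472 3->2
3 3.1695 2->1
4 3.6725 1->0
final: 0 3.8762 2.4887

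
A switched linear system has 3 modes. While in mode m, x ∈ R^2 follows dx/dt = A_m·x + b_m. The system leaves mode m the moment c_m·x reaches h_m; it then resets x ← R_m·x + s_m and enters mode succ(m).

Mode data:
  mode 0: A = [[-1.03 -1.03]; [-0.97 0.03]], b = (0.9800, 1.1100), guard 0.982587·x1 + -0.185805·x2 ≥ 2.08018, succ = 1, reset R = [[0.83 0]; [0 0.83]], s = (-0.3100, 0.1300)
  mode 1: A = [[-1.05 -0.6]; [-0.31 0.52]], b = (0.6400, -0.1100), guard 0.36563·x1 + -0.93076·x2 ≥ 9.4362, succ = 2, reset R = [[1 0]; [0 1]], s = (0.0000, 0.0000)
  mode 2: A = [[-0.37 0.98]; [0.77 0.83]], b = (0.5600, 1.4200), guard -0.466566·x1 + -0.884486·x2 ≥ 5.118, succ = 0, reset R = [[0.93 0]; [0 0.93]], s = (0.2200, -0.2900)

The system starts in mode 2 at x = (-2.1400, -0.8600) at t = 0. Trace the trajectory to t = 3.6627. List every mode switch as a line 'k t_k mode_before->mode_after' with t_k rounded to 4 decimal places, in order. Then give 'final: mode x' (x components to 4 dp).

Mode 2: guard c·x = 5.1180 hit at Δt = 1.5990 (t = 1.5990), x⁻ = (-3.1316, -4.1345) → reset → x⁺ = (-2.6924, -4.1351), jump to mode 0
Mode 0: guard c·x = 2.0802 hit at Δt = 0.9353 (t = 2.5343), x⁻ = (1.5422, -3.0402) → reset → x⁺ = (0.9700, -2.3934), jump to mode 1
Mode 1: flow for 1.1284 to horizon, guard not reached → x = (2.2647, -5.1980)

1 1.5990 2->0
2 2.5343 0->1
final: 1 2.2647 -5.1980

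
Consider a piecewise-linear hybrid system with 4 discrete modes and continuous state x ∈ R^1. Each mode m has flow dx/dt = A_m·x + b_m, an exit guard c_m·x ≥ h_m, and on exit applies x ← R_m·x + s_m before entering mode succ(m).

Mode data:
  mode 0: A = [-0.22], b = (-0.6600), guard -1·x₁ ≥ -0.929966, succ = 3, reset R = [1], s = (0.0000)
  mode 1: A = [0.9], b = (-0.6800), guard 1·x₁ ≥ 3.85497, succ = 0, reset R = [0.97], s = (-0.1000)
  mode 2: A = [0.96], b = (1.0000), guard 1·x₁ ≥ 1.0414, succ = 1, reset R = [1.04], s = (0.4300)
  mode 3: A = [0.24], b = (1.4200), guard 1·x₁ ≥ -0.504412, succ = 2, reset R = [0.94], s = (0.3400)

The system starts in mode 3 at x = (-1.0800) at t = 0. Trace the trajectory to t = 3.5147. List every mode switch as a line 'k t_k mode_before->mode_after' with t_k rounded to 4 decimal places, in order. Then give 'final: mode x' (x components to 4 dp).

1 0.4685 3->2
2 1.3340 2->1
3 2.8995 1->0
final: 0 2.7989

Mode 3: guard c·x = -0.5044 hit at Δt = 0.4685 (t = 0.4685), x⁻ = (-0.5044) → reset → x⁺ = (-0.1341), jump to mode 2
Mode 2: guard c·x = 1.0414 hit at Δt = 0.8655 (t = 1.3340), x⁻ = (1.0414) → reset → x⁺ = (1.5131), jump to mode 1
Mode 1: guard c·x = 3.8550 hit at Δt = 1.5655 (t = 2.8995), x⁻ = (3.8550) → reset → x⁺ = (3.6393), jump to mode 0
Mode 0: flow for 0.6152 to horizon, guard not reached → x = (2.7989)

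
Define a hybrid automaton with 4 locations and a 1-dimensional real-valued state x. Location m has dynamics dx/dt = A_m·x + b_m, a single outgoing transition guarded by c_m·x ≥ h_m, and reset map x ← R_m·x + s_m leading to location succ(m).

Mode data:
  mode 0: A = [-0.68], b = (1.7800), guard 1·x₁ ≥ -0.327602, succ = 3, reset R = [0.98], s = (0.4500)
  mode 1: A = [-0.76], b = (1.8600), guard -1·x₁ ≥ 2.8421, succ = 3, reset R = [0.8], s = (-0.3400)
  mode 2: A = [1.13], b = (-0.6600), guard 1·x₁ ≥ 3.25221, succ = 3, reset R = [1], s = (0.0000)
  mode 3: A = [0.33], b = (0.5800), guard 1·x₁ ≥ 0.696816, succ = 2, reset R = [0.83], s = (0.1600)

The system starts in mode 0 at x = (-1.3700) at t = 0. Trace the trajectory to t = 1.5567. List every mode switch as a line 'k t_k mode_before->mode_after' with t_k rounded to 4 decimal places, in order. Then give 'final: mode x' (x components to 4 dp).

Mode 0: guard c·x = -0.3276 hit at Δt = 0.4456 (t = 0.4456), x⁻ = (-0.3276) → reset → x⁺ = (0.1290), jump to mode 3
Mode 3: guard c·x = 0.6968 hit at Δt = 0.7974 (t = 1.2430), x⁻ = (0.6968) → reset → x⁺ = (0.7384), jump to mode 2
Mode 2: flow for 0.3137 to horizon, guard not reached → x = (0.8040)

1 0.4456 0->3
2 1.2430 3->2
final: 2 0.8040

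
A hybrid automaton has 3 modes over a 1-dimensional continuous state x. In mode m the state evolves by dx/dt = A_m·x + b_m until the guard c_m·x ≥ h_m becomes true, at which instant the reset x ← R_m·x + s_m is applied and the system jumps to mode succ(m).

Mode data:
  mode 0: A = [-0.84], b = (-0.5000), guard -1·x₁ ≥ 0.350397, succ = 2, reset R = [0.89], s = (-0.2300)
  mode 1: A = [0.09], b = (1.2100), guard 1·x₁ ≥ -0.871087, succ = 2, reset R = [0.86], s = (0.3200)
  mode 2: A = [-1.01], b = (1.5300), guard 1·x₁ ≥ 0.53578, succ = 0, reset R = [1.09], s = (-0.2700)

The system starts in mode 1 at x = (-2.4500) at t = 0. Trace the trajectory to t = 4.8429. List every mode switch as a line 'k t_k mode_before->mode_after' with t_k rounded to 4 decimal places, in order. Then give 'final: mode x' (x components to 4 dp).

Mode 1: guard c·x = -0.8711 hit at Δt = 1.4910 (t = 1.4910), x⁻ = (-0.8711) → reset → x⁺ = (-0.4291), jump to mode 2
Mode 2: guard c·x = 0.5358 hit at Δt = 0.6791 (t = 2.1701), x⁻ = (0.5358) → reset → x⁺ = (0.3140), jump to mode 0
Mode 0: guard c·x = 0.3504 hit at Δt = 1.5619 (t = 3.7320), x⁻ = (-0.3504) → reset → x⁺ = (-0.5419), jump to mode 2
Mode 2: guard c·x = 0.5358 hit at Δt = 0.7349 (t = 4.4669), x⁻ = (0.5358) → reset → x⁺ = (0.3140), jump to mode 0
Mode 0: flow for 0.3760 to horizon, guard not reached → x = (0.0678)

1 1.4910 1->2
2 2.1701 2->0
3 3.7320 0->2
4 4.4669 2->0
final: 0 0.0678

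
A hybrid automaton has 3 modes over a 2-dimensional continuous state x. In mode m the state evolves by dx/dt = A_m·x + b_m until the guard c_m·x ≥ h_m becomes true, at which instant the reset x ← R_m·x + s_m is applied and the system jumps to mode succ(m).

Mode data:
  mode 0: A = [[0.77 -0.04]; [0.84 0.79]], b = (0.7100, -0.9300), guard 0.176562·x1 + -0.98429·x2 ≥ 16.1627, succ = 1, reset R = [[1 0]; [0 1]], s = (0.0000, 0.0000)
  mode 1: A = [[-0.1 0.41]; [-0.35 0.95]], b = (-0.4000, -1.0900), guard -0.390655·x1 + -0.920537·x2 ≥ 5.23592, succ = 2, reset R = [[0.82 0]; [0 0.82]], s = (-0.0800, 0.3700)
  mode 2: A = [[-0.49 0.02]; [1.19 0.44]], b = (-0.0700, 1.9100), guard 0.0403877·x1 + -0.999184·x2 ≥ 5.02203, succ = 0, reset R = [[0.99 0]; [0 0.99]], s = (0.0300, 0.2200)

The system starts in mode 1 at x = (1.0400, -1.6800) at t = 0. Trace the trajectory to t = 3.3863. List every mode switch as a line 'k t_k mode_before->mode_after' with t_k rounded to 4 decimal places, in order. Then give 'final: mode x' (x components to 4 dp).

Mode 1: guard c·x = 5.2359 hit at Δt = 0.8599 (t = 0.8599), x⁻ = (-0.5184, -5.4679) → reset → x⁺ = (-0.5051, -4.1137), jump to mode 2
Mode 2: guard c·x = 5.0220 hit at Δt = 1.4834 (t = 2.3433), x⁻ = (-0.4149, -5.0429) → reset → x⁺ = (-0.3807, -4.7725), jump to mode 0
Mode 0: flow for 1.0430 to horizon, guard not reached → x = (0.7754, -12.3593)

1 0.8599 1->2
2 2.3433 2->0
final: 0 0.7754 -12.3593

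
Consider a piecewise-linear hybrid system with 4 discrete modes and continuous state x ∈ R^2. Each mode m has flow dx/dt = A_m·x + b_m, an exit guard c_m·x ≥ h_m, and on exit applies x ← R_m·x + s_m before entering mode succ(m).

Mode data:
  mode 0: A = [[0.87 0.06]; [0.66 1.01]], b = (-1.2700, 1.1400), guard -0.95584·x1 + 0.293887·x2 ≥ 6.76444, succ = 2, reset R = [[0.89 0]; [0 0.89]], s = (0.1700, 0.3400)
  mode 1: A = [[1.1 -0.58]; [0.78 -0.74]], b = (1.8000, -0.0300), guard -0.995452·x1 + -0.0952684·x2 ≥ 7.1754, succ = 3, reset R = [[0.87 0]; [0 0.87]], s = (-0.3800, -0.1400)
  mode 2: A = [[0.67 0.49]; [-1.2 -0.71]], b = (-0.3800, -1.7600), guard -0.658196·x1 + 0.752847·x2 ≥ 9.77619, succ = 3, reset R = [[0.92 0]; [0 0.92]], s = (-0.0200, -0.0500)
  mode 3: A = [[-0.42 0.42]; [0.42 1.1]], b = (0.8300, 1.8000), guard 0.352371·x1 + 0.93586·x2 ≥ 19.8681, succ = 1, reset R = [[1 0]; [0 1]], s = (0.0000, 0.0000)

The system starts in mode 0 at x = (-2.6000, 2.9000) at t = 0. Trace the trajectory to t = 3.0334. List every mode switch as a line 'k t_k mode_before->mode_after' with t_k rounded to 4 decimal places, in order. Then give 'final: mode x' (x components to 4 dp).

1 0.6869 0->2
2 1.9877 2->3
final: 3 0.4566 19.1751

Mode 0: guard c·x = 6.7644 hit at Δt = 0.6869 (t = 0.6869), x⁻ = (-5.7161, 4.4262) → reset → x⁺ = (-4.9173, 4.2793), jump to mode 2
Mode 2: guard c·x = 9.7762 hit at Δt = 1.3008 (t = 1.9877), x⁻ = (-7.3291, 6.5780) → reset → x⁺ = (-6.7628, 6.0017), jump to mode 3
Mode 3: flow for 1.0457 to horizon, guard not reached → x = (0.4566, 19.1751)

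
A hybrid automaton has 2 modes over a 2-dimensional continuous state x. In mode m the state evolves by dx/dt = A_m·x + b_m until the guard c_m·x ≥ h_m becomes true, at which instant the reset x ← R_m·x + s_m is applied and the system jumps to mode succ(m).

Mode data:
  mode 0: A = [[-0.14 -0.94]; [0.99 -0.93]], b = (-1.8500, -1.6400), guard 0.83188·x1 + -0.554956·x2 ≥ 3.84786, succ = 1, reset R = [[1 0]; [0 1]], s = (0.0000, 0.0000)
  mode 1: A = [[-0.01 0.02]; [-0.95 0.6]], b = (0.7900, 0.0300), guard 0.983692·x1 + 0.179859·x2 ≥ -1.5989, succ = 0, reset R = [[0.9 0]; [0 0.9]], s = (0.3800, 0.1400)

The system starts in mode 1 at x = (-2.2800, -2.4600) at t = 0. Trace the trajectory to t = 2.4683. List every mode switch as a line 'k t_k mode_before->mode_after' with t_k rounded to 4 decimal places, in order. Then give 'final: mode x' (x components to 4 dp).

Mode 1: guard c·x = -1.5989 hit at Δt = 1.2971 (t = 1.2971), x⁻ = (-1.2865, -1.8536) → reset → x⁺ = (-0.7778, -1.5282), jump to mode 0
Mode 0: flow for 1.1712 to horizon, guard not reached → x = (-0.6644, -2.2284)

1 1.2971 1->0
final: 0 -0.6644 -2.2284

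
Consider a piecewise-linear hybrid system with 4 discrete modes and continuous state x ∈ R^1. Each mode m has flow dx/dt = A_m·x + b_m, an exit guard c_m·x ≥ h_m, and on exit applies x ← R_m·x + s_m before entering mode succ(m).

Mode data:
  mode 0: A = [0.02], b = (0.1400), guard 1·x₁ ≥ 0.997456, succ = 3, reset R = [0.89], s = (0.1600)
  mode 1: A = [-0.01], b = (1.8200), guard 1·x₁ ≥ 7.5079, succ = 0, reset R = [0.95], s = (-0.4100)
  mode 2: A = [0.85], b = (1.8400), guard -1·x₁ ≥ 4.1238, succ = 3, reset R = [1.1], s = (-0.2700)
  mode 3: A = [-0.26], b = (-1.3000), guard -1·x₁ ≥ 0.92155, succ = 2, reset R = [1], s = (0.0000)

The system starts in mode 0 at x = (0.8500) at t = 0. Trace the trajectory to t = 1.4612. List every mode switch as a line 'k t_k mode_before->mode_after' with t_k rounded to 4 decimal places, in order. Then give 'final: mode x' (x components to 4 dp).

Mode 0: guard c·x = 0.9975 hit at Δt = 0.9305 (t = 0.9305), x⁻ = (0.9975) → reset → x⁺ = (1.0477), jump to mode 3
Mode 3: flow for 0.5307 to horizon, guard not reached → x = (0.2683)

1 0.9305 0->3
final: 3 0.2683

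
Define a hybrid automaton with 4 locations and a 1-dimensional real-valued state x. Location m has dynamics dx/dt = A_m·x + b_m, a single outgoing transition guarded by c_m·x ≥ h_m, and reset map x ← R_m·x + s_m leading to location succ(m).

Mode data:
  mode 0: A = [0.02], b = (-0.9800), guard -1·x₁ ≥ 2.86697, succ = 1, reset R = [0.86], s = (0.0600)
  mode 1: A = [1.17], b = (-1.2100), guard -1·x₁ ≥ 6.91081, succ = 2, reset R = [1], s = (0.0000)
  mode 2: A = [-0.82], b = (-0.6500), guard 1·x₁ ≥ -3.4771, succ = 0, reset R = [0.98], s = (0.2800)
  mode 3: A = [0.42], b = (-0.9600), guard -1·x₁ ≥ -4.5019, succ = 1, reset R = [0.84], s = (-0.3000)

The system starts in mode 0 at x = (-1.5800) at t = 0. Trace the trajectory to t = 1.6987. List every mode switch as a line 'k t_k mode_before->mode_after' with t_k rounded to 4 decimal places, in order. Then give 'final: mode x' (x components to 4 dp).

Mode 0: guard c·x = 2.8670 hit at Δt = 1.2563 (t = 1.2563), x⁻ = (-2.8670) → reset → x⁺ = (-2.4056), jump to mode 1
Mode 1: flow for 0.4424 to horizon, guard not reached → x = (-4.7378)

1 1.2563 0->1
final: 1 -4.7378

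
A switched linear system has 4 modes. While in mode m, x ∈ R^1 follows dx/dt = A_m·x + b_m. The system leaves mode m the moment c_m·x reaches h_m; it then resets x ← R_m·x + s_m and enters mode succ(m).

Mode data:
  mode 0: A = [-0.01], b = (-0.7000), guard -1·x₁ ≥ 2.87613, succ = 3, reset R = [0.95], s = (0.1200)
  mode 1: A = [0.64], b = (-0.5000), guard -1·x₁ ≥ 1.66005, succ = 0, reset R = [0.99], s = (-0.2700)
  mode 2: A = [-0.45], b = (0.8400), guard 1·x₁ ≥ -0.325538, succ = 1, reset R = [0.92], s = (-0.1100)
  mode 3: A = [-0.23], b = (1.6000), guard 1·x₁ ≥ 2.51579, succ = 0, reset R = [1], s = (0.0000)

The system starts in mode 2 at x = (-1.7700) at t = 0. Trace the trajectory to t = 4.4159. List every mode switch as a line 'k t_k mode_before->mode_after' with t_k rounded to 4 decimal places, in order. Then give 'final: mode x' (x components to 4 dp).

Mode 2: guard c·x = -0.3255 hit at Δt = 1.1248 (t = 1.1248), x⁻ = (-0.3255) → reset → x⁺ = (-0.4095), jump to mode 1
Mode 1: guard c·x = 1.6601 hit at Δt = 1.1218 (t = 2.2466), x⁻ = (-1.6600) → reset → x⁺ = (-1.9134), jump to mode 0
Mode 0: guard c·x = 2.8761 hit at Δt = 1.4240 (t = 3.6706), x⁻ = (-2.8761) → reset → x⁺ = (-2.6123), jump to mode 3
Mode 3: flow for 0.7453 to horizon, guard not reached → x = (-1.1049)

1 1.1248 2->1
2 2.2466 1->0
3 3.6706 0->3
final: 3 -1.1049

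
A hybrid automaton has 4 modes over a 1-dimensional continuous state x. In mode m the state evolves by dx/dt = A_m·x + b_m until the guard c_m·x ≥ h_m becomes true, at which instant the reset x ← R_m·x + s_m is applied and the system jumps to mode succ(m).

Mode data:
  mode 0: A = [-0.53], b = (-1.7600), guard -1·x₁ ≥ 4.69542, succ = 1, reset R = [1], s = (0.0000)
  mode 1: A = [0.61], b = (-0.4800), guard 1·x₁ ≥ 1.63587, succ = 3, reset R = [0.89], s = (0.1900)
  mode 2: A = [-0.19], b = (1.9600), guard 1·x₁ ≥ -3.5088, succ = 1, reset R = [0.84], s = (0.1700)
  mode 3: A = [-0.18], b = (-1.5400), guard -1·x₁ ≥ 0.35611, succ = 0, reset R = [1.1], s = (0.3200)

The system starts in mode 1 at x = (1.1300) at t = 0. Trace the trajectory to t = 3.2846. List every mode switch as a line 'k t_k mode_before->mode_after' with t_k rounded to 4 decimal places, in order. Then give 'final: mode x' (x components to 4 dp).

1 1.4852 1->3
2 2.6989 3->0
final: 0 -0.9388

Mode 1: guard c·x = 1.6359 hit at Δt = 1.4852 (t = 1.4852), x⁻ = (1.6359) → reset → x⁺ = (1.6459), jump to mode 3
Mode 3: guard c·x = 0.3561 hit at Δt = 1.2137 (t = 2.6989), x⁻ = (-0.3561) → reset → x⁺ = (-0.0717), jump to mode 0
Mode 0: flow for 0.5857 to horizon, guard not reached → x = (-0.9388)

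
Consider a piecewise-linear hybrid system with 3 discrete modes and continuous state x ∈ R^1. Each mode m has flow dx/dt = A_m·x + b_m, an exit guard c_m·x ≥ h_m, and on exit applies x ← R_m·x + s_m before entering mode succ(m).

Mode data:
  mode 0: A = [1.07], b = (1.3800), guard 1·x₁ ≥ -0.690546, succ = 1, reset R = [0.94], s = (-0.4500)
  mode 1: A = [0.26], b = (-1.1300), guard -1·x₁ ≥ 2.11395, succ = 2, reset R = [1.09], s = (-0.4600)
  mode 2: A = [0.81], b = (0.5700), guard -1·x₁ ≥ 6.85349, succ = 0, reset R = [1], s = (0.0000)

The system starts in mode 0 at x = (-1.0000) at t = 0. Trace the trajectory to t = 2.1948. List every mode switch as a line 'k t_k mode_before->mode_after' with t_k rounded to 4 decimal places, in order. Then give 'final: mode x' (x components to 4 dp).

Mode 0: guard c·x = -0.6905 hit at Δt = 0.6791 (t = 0.6791), x⁻ = (-0.6905) → reset → x⁺ = (-1.0991), jump to mode 1
Mode 1: guard c·x = 2.1139 hit at Δt = 0.6573 (t = 1.3364), x⁻ = (-2.1139) → reset → x⁺ = (-2.7642), jump to mode 2
Mode 2: flow for 0.8584 to horizon, guard not reached → x = (-4.8336)

1 0.6791 0->1
2 1.3364 1->2
final: 2 -4.8336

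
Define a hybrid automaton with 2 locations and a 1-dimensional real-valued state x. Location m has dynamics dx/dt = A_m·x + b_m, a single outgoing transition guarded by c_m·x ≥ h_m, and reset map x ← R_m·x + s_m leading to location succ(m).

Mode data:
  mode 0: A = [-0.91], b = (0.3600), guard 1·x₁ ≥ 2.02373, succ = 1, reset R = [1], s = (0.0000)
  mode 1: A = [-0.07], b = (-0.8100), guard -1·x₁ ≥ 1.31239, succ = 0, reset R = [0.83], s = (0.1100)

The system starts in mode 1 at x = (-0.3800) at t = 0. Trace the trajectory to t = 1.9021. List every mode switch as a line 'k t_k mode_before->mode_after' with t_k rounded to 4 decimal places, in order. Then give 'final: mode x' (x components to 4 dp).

1 1.2427 1->0
final: 0 -0.3589

Mode 1: guard c·x = 1.3124 hit at Δt = 1.2427 (t = 1.2427), x⁻ = (-1.3124) → reset → x⁺ = (-0.9793), jump to mode 0
Mode 0: flow for 0.6594 to horizon, guard not reached → x = (-0.3589)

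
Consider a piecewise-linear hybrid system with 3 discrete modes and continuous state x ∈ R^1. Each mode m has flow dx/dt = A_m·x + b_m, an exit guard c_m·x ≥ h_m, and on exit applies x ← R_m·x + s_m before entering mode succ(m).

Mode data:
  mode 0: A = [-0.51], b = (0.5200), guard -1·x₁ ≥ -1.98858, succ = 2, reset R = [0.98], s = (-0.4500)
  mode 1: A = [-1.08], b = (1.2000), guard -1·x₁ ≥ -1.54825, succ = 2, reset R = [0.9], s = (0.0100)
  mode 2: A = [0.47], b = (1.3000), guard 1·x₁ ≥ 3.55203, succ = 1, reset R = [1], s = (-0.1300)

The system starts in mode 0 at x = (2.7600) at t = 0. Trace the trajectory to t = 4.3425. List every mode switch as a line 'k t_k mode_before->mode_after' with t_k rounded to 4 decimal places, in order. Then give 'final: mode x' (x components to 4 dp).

Mode 0: guard c·x = -1.9886 hit at Δt = 1.1483 (t = 1.1483), x⁻ = (1.9886) → reset → x⁺ = (1.4988), jump to mode 2
Mode 2: guard c·x = 3.5520 hit at Δt = 0.8362 (t = 1.9845), x⁻ = (3.5520) → reset → x⁺ = (3.4220), jump to mode 1
Mode 1: guard c·x = -1.5482 hit at Δt = 1.5418 (t = 3.5263), x⁻ = (1.5483) → reset → x⁺ = (1.4034), jump to mode 2
Mode 2: flow for 0.8162 to horizon, guard not reached → x = (3.3529)

1 1.1483 0->2
2 1.9845 2->1
3 3.5263 1->2
final: 2 3.3529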